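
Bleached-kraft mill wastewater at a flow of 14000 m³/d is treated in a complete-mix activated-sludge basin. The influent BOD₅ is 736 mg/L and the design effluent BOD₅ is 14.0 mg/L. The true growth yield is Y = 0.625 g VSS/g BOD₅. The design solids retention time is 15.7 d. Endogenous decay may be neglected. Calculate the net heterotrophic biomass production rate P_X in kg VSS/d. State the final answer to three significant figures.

P_X ≈ 6320 kg VSS/d

With endogenous decay neglected, the observed yield equals the true yield: Y_obs = Y = 0.625 g VSS/g BOD₅.
Substrate removed = Q·(S₀ − S) = 14000 m³/d × (736 − 14.0) g/m³ = 1.01×10^7 g/d = 10108 kg/d.
Biomass produced: P_X = Y_obs·Q·ΔS = 0.6250 × 10108 ≈ 6318 kg VSS/d.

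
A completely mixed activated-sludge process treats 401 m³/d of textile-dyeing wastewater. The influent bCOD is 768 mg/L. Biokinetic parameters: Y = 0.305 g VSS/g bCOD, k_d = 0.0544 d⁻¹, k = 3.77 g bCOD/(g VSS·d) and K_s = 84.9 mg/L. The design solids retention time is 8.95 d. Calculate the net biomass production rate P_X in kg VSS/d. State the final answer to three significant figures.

Effluent substrate depends only on kinetics and SRT: S = K_s(1 + k_d θ_c) / [θ_c(Yk − k_d) − 1] = 84.9 × (1 + 0.0544 × 8.95) / [8.95 × (0.305 × 3.77 − 0.0544) − 1] = 126.2 / 8.804 = 14.34 mg/L.
Correct the yield for decay: Y_obs = Y/(1 + k_d θ_c) = 0.305 / (1 + 0.0544 × 8.95) = 0.305 / 1.487 = 0.2051.
ΔS = 768 − 14.3 = 753.7 mg/L, so the substrate removal rate is 401 × 753.7/1000 = 302.2 kg bCOD/d.
P_X = Y_obs · Q(S₀ − S) = 0.2051 × 302.2 = 62.00 kg VSS/d.

P_X ≈ 62.0 kg VSS/d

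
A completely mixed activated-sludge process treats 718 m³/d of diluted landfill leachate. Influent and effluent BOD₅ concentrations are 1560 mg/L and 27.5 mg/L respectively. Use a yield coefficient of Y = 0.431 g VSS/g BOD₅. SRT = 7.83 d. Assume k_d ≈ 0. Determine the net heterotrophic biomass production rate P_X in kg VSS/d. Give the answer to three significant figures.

No decay correction is needed, so Y_obs = Y = 0.431.
Q·(S₀ − S) = 718 × (1560 − 27.5) × 10⁻³ = 1100 kg/d removed.
So the net sludge growth is P_X = 0.4310 × 1100 = 474.2 kg VSS/d.

P_X ≈ 474 kg VSS/d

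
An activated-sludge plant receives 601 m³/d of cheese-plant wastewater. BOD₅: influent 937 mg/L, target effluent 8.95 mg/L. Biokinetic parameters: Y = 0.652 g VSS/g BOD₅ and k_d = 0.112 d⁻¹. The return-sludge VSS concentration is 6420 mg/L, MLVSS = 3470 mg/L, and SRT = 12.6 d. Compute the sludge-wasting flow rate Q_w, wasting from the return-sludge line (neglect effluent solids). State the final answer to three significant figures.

Q_w ≈ 23.5 m³/d

Steady-state biomass mass balance: V·X·(1 + k_d·θ_c) = Y·Q·(S₀ − S)·θ_c, so V = 0.652 × 601 × (937 − 8.95) × 12.6 / [3470 × (1 + 0.112 × 12.6)] = 4.58×10^6 / 8367 = 547.6 m³.
Q_w = (V·X)/(θ_c X_r) = 547.6 × 3470 / (12.6 × 6420) = 23.49 m³/d.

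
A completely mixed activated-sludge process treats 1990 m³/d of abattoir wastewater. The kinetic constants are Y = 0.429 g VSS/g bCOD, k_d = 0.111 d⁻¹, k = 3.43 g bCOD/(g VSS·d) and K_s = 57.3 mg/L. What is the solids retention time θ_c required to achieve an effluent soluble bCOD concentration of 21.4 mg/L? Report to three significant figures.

At the target effluent, Y k S/(K_s+S) = 0.429×3.43×21.4/78.70 = 0.4001 d⁻¹.
θ_c = 1/(μ − k_d) = 1/(0.4001 − 0.111) = 1/0.2891 = 3.459 d.

θ_c ≈ 3.46 d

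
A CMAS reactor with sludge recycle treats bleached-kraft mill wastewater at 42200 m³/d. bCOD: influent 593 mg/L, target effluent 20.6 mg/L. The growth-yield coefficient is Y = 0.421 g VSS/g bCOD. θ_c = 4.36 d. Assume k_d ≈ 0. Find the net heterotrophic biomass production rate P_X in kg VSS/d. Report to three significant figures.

P_X ≈ 10200 kg VSS/d

No decay correction is needed, so Y_obs = Y = 0.421.
Substrate removed = Q·(S₀ − S) = 42200 m³/d × (593 − 20.6) g/m³ = 2.42×10^7 g/d = 24155 kg/d.
So the net sludge growth is P_X = 0.4210 × 24155 = 10169 kg VSS/d.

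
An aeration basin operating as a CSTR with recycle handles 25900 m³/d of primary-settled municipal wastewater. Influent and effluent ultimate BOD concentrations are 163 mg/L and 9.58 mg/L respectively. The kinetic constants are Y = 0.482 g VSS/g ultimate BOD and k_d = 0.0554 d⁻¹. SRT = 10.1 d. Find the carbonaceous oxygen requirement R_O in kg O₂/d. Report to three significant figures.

R_O ≈ 2230 kg O₂/d

Y_obs = Y / (1 + k_d θ_c) = 0.482 / (1 + 0.0554 × 10.1) = 0.482 / 1.560 = 0.3091.
Mass of ultimate BOD removed per day: Q(S₀ − S) = 25900 × 153.4 g/m³ = 3974 kg/d.
P_X = Y_obs·Q·(S₀ − S) = 0.3091 × 3974 = 1228 kg VSS/d.
Carbonaceous O₂ demand = substrate oxidised − cell-mass equivalent = 3974 − 1.42 × 1228 = 2230 kg O₂/d.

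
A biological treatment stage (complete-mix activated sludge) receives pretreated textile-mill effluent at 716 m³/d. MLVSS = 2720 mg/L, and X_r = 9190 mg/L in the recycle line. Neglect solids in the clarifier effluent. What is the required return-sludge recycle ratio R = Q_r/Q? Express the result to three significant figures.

Mass balance around the secondary clarifier (neglecting effluent solids): R = X / (X_r − X) = 2720 / (9190 − 2720) = 0.4204.

R ≈ 0.420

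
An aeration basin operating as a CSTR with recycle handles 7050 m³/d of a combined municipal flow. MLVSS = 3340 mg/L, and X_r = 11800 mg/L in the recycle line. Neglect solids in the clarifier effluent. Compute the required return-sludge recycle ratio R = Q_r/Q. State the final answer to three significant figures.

R ≈ 0.395

R = Q_r/Q = X/(X_r − X) = 3340 / (11800 − 3340) = 0.3948.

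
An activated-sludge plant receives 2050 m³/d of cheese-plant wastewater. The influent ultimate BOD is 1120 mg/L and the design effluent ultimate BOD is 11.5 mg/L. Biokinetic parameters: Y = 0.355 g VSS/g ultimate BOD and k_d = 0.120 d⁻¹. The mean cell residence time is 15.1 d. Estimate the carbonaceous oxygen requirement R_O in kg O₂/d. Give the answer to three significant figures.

Observed yield with endogenous decay: Y_obs = Y / (1 + k_d·θ_c) = 0.355 / (1 + 0.120 × 15.1) = 0.355 / 2.812 = 0.1262 g VSS/g ultimate BOD.
Mass of ultimate BOD removed per day: Q(S₀ − S) = 2050 × 1108 g/m³ = 2272 kg/d.
Biomass synthesised: P_X = Y_obs × 2272 = 286.9 kg VSS/d.
Carbonaceous O₂ demand = substrate oxidised − cell-mass equivalent = 2272 − 1.42 × 286.9 = 1865 kg O₂/d.

R_O ≈ 1870 kg O₂/d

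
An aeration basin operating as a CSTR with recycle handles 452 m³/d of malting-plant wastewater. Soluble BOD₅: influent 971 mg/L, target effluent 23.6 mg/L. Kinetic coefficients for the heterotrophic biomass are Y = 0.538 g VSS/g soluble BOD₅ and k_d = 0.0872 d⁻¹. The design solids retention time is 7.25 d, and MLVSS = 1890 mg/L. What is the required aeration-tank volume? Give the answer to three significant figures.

Rearranging the biomass balance for a CMAS with decay, V = Y·Q·ΔS·θ_c / [X·(1+k_d θ_c)] = 0.538 × 452 × (971 − 23.6) × 7.25 / [1890 × (1 + 0.0872 × 7.25)] = 1.67×10^6 / 3085 = 541.4 m³.

V ≈ 541 m³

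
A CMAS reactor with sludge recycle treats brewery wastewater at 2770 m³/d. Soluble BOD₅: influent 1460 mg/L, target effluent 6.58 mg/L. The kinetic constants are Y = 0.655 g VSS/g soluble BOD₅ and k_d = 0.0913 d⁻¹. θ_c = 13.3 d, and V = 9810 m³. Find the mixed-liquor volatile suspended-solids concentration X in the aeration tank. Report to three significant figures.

Solving the biomass balance for X: X = Y Q (S₀−S) θ_c / [V (1+k_d θ_c)] = 0.655 × 2770 × (1460 − 6.58) × 13.3 / [9810 × (1 + 0.0913 × 13.3)] = 1615 mg/L.

X ≈ 1610 mg/L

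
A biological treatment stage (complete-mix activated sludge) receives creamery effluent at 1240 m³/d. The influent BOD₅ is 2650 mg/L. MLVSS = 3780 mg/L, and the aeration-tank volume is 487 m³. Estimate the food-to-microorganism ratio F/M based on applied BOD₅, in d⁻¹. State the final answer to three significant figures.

F/M ≈ 1.79 d⁻¹

F/M = Q·S₀ / (V·X) = 1240 × 2650 / (487.0 × 3780) = 1.785 g BOD₅·(g VSS·d)⁻¹.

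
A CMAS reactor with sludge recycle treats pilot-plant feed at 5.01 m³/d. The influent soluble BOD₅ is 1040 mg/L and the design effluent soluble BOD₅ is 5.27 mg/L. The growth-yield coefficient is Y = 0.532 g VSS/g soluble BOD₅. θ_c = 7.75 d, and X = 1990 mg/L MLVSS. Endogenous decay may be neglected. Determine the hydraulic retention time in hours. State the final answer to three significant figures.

Biomass mass balance (decay neglected): V·X = Y·Q·(S₀ − S)·θ_c, so V = 0.532 × 5.01 × (1040 − 5.27) × 7.75 / 1990 = 10.74 m³.
τ = V/Q = 10.74/5.01 = 2.144 d, or 51.45 h.

τ ≈ 51.5 h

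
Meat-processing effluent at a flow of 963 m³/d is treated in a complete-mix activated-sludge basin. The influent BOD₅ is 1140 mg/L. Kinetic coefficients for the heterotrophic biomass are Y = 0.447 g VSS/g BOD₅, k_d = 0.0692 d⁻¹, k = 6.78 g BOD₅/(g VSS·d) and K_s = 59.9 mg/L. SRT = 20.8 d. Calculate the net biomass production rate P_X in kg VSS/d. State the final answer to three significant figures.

P_X ≈ 201 kg VSS/d

For a completely mixed reactor with recycle the Lawrence–McCarty relation gives S = K_s·(1 + k_d·θ_c) / [θ_c·(Y·k − k_d) − 1] = 59.9 × (1 + 0.0692 × 20.8) / [20.8 × (0.447 × 6.78 − 0.0692) − 1] = 146.1 / 60.60 = 2.411 mg/L.
The observed yield is Y_obs = Y/(1 + k_d·θ_c) = 0.447 / (1 + 0.0692 × 20.8) = 0.447 / 2.439 = 0.1832 g VSS per g BOD₅ removed.
Q·(S₀ − S) = 963 × (1140 − 2.41) × 10⁻³ = 1095 kg/d removed.
P_X = Y_obs · Q(S₀ − S) = 0.1832 × 1095 = 200.7 kg VSS/d.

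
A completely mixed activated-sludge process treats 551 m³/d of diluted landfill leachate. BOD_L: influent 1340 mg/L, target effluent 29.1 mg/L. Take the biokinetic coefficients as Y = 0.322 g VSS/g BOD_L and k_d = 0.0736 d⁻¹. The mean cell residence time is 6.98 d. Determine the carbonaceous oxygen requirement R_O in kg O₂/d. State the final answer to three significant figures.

The observed yield is Y_obs = Y/(1 + k_d·θ_c) = 0.322 / (1 + 0.0736 × 6.98) = 0.322 / 1.514 = 0.2127 g VSS per g BOD_L removed.
Mass of BOD_L removed per day: Q(S₀ − S) = 551 × 1311 g/m³ = 722.3 kg/d.
Net sludge production P_X = 0.2127 × 722.3 = 153.6 kg VSS/d.
Carbonaceous O₂ demand = substrate oxidised − cell-mass equivalent = 722.3 − 1.42 × 153.6 = 504.1 kg O₂/d.

R_O ≈ 504 kg O₂/d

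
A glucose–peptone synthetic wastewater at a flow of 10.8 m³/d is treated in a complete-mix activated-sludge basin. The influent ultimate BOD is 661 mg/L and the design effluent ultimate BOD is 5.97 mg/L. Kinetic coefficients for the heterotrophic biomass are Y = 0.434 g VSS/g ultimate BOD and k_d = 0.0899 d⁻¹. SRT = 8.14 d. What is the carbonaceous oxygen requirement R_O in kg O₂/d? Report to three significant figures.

R_O ≈ 4.56 kg O₂/d

Y_obs = Y / (1 + k_d θ_c) = 0.434 / (1 + 0.0899 × 8.14) = 0.434 / 1.732 = 0.2506.
Q·(S₀ − S) = 10.8 × (661 − 5.97) × 10⁻³ = 7.074 kg/d removed.
Biomass synthesised: P_X = Y_obs × 7.074 = 1.773 kg VSS/d.
R_O = Q·(S₀ − S) − 1.42·P_X = 7.074 − 1.42 × 1.773 = 4.557 kg O₂/d.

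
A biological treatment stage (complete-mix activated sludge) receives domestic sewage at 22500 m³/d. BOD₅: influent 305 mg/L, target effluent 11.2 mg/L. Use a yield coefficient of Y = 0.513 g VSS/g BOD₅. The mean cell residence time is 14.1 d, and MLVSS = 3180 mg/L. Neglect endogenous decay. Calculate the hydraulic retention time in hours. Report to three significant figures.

τ ≈ 16.0 h

Biomass mass balance (decay neglected): V·X = Y·Q·(S₀ − S)·θ_c, so V = 0.513 × 22500 × (305 − 11.2) × 14.1 / 3180 = 15036 m³.
Hydraulic retention time τ = V/Q = 15036 / 22500 = 0.6683 d = 16.04 h.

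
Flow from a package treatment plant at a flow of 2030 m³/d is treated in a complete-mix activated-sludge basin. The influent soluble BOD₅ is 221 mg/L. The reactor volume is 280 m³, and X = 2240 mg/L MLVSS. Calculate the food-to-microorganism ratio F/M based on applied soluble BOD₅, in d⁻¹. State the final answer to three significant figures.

F/M ≈ 0.715 d⁻¹

F/M = Q·S₀ / (V·X) = 2030 × 221 / (280.0 × 2240) = 0.7153 g soluble BOD₅·(g VSS·d)⁻¹.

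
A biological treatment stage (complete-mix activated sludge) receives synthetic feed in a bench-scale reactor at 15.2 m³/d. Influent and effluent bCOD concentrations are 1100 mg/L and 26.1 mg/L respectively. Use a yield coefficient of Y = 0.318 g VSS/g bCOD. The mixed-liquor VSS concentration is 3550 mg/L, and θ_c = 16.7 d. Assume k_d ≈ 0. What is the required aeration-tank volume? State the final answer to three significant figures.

With k_d = 0 the design equation reduces to V = Y Q (S₀−S) θ_c / X = 0.318 × 15.2 × (1100 − 26.1) × 16.7 / 3550 = 24.42 m³.

V ≈ 24.4 m³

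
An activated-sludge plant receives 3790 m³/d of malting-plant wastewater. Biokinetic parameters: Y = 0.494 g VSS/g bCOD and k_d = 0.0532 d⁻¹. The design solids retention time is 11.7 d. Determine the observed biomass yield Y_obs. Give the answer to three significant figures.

Correct the yield for decay: Y_obs = Y/(1 + k_d θ_c) = 0.494 / (1 + 0.0532 × 11.7) = 0.494 / 1.622 = 0.3045.

Y_obs ≈ 0.304 g VSS/g bCOD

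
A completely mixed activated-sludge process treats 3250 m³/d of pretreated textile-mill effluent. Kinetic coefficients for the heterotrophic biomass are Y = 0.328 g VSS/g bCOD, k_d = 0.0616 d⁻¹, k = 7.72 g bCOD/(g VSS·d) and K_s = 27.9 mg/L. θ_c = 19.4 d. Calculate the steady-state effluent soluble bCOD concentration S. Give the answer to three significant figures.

Effluent substrate depends only on kinetics and SRT: S = K_s(1 + k_d θ_c) / [θ_c(Yk − k_d) − 1] = 27.9 × (1 + 0.0616 × 19.4) / [19.4 × (0.328 × 7.72 − 0.0616) − 1] = 61.24 / 46.93 = 1.305 mg/L.

S ≈ 1.30 mg/L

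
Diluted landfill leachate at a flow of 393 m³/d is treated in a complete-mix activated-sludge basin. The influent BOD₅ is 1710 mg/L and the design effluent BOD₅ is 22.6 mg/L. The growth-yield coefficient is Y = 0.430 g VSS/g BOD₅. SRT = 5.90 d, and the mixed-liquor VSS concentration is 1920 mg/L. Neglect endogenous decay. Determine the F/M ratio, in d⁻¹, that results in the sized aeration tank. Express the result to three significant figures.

V·X = Y·Q·ΔS·θ_c gives V = 0.430 × 393 × (1710 − 22.6) × 5.90 / 1920 = 876.3 m³.
F/M = Q·S₀ / (V·X) = 393 × 1710 / (876.3 × 1920) = 0.3994 g BOD₅·(g VSS·d)⁻¹.

F/M ≈ 0.399 d⁻¹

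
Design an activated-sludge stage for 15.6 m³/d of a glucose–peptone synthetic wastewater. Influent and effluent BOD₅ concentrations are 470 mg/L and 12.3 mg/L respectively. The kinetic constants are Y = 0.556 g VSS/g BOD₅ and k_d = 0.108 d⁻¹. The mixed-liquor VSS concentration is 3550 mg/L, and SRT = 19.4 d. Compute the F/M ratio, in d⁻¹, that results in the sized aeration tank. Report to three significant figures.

F/M ≈ 0.295 d⁻¹

Steady-state biomass mass balance: V·X·(1 + k_d·θ_c) = Y·Q·(S₀ − S)·θ_c, so V = 0.556 × 15.6 × (470 − 12.3) × 19.4 / [3550 × (1 + 0.108 × 19.4)] = 7.7×10^4 / 10988 = 7.009 m³.
F/M = applied load / biomass = Q·S₀/(V·X) = 15.6 × 470 / (7.009 × 3550) = 0.2947 d⁻¹.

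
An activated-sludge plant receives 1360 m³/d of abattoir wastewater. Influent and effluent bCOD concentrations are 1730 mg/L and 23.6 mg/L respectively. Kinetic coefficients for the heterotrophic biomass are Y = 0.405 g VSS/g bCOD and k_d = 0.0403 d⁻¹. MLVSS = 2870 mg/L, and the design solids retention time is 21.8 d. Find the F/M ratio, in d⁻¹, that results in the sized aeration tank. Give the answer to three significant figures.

Steady-state biomass mass balance: V·X·(1 + k_d·θ_c) = Y·Q·(S₀ − S)·θ_c, so V = 0.405 × 1360 × (1730 − 23.6) × 21.8 / [2870 × (1 + 0.0403 × 21.8)] = 2.05×10^7 / 5391 = 3800 m³.
F/M = applied load / biomass = Q·S₀/(V·X) = 1360 × 1730 / (3800 × 2870) = 0.2157 d⁻¹.

F/M ≈ 0.216 d⁻¹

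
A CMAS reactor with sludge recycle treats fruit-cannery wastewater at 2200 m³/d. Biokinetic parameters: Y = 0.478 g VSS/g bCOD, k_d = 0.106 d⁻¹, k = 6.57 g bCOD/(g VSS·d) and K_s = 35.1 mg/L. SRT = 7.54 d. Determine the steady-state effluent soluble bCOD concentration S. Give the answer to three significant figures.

For a completely mixed reactor with recycle the Lawrence–McCarty relation gives S = K_s·(1 + k_d·θ_c) / [θ_c·(Y·k − k_d) − 1] = 35.1 × (1 + 0.106 × 7.54) / [7.54 × (0.478 × 6.57 − 0.106) − 1] = 63.15 / 21.88 = 2.886 mg/L.

S ≈ 2.89 mg/L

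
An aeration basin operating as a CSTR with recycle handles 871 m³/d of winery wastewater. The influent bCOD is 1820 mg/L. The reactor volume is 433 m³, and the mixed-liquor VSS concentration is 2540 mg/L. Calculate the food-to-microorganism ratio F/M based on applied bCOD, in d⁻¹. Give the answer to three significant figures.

F/M = applied load / biomass = Q·S₀/(V·X) = 871 × 1820 / (433.0 × 2540) = 1.441 d⁻¹.

F/M ≈ 1.44 d⁻¹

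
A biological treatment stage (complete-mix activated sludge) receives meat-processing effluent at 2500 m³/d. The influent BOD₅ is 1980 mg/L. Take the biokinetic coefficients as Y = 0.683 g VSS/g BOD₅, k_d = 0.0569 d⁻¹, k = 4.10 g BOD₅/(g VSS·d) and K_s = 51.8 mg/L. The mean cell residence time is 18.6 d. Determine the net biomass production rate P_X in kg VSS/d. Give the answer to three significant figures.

P_X ≈ 1640 kg VSS/d

Effluent substrate depends only on kinetics and SRT: S = K_s(1 + k_d θ_c) / [θ_c(Yk − k_d) − 1] = 51.8 × (1 + 0.0569 × 18.6) / [18.6 × (0.683 × 4.10 − 0.0569) − 1] = 106.6 / 50.03 = 2.131 mg/L.
Y_obs = Y / (1 + k_d θ_c) = 0.683 / (1 + 0.0569 × 18.6) = 0.683 / 2.058 = 0.3318.
Q·(S₀ − S) = 2500 × (1980 − 2.13) × 10⁻³ = 4945 kg/d removed.
P_X = Y_obs · Q(S₀ − S) = 0.3318 × 4945 = 1641 kg VSS/d.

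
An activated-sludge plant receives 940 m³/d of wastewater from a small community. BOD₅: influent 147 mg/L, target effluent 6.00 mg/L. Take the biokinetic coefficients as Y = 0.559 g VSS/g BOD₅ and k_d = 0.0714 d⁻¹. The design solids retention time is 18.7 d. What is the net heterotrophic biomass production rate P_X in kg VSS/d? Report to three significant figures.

P_X ≈ 31.7 kg VSS/d

Observed yield with endogenous decay: Y_obs = Y / (1 + k_d·θ_c) = 0.559 / (1 + 0.0714 × 18.7) = 0.559 / 2.335 = 0.2394 g VSS/g BOD₅.
Substrate removed = Q·(S₀ − S) = 940 m³/d × (147 − 6.00) g/m³ = 1.33×10^5 g/d = 132.5 kg/d.
Biomass produced: P_X = Y_obs·Q·ΔS = 0.2394 × 132.5 ≈ 31.73 kg VSS/d.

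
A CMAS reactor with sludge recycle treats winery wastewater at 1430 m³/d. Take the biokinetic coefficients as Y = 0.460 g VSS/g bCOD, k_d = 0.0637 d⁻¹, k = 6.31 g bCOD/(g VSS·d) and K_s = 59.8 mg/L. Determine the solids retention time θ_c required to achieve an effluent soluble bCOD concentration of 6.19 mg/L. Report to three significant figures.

Specific growth rate at S = 6.19 mg/L: μ = YkS/(K_s+S) = 0.460·6.31·6.19/(59.8+6.19) = 0.2723 d⁻¹.
Then 1/θ_c = μ − k_d = 0.2723 − 0.0637 = 0.2086 d⁻¹, giving θ_c = 4.795 d.

θ_c ≈ 4.79 d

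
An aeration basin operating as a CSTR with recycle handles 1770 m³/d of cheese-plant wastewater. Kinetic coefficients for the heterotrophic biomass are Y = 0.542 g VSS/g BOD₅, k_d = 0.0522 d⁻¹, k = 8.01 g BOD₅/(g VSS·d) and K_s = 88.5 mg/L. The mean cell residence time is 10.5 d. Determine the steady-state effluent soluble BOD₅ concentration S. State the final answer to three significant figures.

S ≈ 3.11 mg/L

For a completely mixed reactor with recycle the Lawrence–McCarty relation gives S = K_s·(1 + k_d·θ_c) / [θ_c·(Y·k − k_d) − 1] = 88.5 × (1 + 0.0522 × 10.5) / [10.5 × (0.542 × 8.01 − 0.0522) − 1] = 137.0 / 44.04 = 3.111 mg/L.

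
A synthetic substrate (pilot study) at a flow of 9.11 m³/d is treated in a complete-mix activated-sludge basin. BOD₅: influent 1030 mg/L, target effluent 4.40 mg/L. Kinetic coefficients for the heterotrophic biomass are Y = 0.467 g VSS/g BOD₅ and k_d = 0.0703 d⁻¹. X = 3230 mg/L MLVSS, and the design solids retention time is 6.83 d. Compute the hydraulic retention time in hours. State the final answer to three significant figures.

Rearranging the biomass balance for a CMAS with decay, V = Y·Q·ΔS·θ_c / [X·(1+k_d θ_c)] = 0.467 × 9.11 × (1030 − 4.40) × 6.83 / [3230 × (1 + 0.0703 × 6.83)] = 2.98×10^4 / 4781 = 6.233 m³.
HRT = V/Q = 6.233 m³ / 9.11 m³·d⁻¹ = 0.6842 d × 24 = 16.42 h.

τ ≈ 16.4 h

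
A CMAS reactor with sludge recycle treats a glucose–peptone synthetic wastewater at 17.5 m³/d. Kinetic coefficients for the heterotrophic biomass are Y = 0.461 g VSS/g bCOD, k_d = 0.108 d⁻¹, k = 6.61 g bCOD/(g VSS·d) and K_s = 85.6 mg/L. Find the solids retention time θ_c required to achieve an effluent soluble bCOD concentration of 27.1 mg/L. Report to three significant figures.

From 1/θ_c = Y·k·S/(K_s + S) − k_d: Y·k·S/(K_s+S) = 0.461 × 6.61 × 27.1 / (85.6 + 27.1) = 0.7327 d⁻¹.
θ_c = 1/(μ − k_d) = 1/(0.7327 − 0.108) = 1/0.6247 = 1.601 d.

θ_c ≈ 1.60 d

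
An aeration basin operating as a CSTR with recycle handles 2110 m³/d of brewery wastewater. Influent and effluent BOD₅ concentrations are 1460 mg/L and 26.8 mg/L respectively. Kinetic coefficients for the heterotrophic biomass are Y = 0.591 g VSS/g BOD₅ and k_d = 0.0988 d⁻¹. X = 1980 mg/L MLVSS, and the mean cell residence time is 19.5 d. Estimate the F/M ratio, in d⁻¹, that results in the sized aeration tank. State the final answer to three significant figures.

F/M ≈ 0.259 d⁻¹

Rearranging the biomass balance for a CMAS with decay, V = Y·Q·ΔS·θ_c / [X·(1+k_d θ_c)] = 0.591 × 2110 × (1460 − 26.8) × 19.5 / [1980 × (1 + 0.0988 × 19.5)] = 3.49×10^7 / 5795 = 6014 m³.
Food-to-microorganism ratio F/M = Q S₀ / (V X) = 2110 × 1460 / (6014 × 1980) = 0.2587 d⁻¹.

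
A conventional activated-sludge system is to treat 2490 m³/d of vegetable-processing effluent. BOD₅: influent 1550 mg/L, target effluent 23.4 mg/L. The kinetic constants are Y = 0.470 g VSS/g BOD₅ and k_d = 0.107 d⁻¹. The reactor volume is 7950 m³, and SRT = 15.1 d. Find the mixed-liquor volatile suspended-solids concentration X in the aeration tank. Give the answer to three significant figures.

Solving the biomass balance for X: X = Y Q (S₀−S) θ_c / [V (1+k_d θ_c)] = 0.470 × 2490 × (1550 − 23.4) × 15.1 / [7950 × (1 + 0.107 × 15.1)] = 1297 mg/L.

X ≈ 1300 mg/L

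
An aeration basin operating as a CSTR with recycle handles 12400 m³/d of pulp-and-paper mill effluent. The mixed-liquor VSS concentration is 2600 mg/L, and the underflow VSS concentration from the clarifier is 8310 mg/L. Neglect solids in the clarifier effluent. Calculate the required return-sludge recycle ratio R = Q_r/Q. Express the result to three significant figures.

R ≈ 0.455

Solids balance on the clarifier gives (1+R)X = R·X_r, so R = X/(X_r − X) = 2600 / (8310 − 2600) = 0.4553.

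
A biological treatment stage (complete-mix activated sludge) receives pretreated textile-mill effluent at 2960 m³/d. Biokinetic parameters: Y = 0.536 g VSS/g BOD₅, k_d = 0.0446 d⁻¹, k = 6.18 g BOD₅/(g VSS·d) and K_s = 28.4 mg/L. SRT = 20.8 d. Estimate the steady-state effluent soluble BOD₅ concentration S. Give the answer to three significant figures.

S ≈ 0.817 mg/L

From the Monod/SRT balance for a CMAS, S = K_s·(1+k_d θ_c)/[θ_c·(Y k − k_d) − 1] = 28.4 × (1 + 0.0446 × 20.8) / [20.8 × (0.536 × 6.18 − 0.0446) − 1] = 54.75 / 66.97 = 0.8174 mg/L.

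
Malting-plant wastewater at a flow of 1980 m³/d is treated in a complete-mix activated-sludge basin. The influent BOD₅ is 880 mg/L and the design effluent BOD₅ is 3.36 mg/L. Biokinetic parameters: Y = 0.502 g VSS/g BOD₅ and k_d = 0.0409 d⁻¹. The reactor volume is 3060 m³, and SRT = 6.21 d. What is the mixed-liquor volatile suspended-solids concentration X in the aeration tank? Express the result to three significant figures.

X ≈ 1410 mg/L

From V·X·(1 + k_d·θ_c) = Y·Q·(S₀ − S)·θ_c: X = 0.502 × 1980 × (880 − 3.36) × 6.21 / [3060 × (1 + 0.0409 × 6.21)] = 1410 mg/L.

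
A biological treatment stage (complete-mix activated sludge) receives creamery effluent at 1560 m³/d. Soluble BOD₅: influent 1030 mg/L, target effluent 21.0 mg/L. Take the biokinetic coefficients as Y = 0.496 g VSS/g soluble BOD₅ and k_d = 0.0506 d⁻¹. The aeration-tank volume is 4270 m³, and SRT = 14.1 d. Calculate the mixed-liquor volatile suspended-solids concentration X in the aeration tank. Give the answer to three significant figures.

X = Y·Q·ΔS·θ_c / [V·(1 + k_d θ_c)] = 0.496 × 1560 × (1030 − 21.0) × 14.1 / [4270 × (1 + 0.0506 × 14.1)] = 1505 mg/L.

X ≈ 1500 mg/L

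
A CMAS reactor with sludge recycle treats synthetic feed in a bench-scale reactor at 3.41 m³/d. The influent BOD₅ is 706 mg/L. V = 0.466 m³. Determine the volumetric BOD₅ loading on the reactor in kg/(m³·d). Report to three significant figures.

Applied BOD₅ load per unit volume = Q·S₀/V = (3.41 × 706/1000)/0.4660 = 5.166 kg BOD₅·m⁻³·d⁻¹.

L_v ≈ 5.17 kg BOD₅/(m³·d)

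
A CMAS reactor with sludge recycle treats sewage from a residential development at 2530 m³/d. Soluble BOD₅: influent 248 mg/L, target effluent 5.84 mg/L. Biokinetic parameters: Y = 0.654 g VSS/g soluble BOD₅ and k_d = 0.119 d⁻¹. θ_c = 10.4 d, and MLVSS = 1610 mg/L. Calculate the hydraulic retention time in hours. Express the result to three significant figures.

τ ≈ 11.0 h

Rearranging the biomass balance for a CMAS with decay, V = Y·Q·ΔS·θ_c / [X·(1+k_d θ_c)] = 0.654 × 2530 × (248 − 5.84) × 10.4 / [1610 × (1 + 0.119 × 10.4)] = 4.17×10^6 / 3603 = 1157 m³.
Hydraulic retention time τ = V/Q = 1157 / 2530 = 0.4572 d = 10.97 h.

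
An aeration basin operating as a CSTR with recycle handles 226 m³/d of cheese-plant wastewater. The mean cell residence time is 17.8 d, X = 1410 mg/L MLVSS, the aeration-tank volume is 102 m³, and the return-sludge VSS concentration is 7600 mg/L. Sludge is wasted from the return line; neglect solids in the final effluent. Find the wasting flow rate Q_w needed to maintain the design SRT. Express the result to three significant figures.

Wasting from the return line (neglecting effluent solids): Q_w = V·X / (θ_c·X_r) = 102.0 × 1410 / (17.8 × 7600) = 1.063 m³/d.

Q_w ≈ 1.06 m³/d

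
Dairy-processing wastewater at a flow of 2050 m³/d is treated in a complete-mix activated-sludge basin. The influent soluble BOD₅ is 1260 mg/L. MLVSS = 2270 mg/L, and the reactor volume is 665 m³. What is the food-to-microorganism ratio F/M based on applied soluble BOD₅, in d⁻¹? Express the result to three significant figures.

F/M ≈ 1.71 d⁻¹

Food-to-microorganism ratio F/M = Q S₀ / (V X) = 2050 × 1260 / (665.0 × 2270) = 1.711 d⁻¹.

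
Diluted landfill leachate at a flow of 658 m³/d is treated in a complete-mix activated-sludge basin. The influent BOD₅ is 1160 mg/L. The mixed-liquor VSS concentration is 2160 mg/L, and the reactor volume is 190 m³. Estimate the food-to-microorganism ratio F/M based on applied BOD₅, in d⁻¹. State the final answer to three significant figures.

F/M ≈ 1.86 d⁻¹

F/M = applied load / biomass = Q·S₀/(V·X) = 658 × 1160 / (190.0 × 2160) = 1.860 d⁻¹.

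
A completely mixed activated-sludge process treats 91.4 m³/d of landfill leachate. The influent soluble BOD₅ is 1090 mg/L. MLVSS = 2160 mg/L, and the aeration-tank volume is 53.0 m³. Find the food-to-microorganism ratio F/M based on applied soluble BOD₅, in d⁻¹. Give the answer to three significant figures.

F/M ≈ 0.870 d⁻¹

F/M = Q·S₀ / (V·X) = 91.4 × 1090 / (53.00 × 2160) = 0.8702 g soluble BOD₅·(g VSS·d)⁻¹.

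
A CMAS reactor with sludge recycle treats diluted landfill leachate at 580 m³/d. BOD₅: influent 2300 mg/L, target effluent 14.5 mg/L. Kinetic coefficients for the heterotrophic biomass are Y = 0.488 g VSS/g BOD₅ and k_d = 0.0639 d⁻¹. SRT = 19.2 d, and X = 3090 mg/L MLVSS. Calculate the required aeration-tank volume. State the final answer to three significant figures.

Rearranging the biomass balance for a CMAS with decay, V = Y·Q·ΔS·θ_c / [X·(1+k_d θ_c)] = 0.488 × 580 × (2300 − 14.5) × 19.2 / [3090 × (1 + 0.0639 × 19.2)] = 1.24×10^7 / 6881 = 1805 m³.

V ≈ 1800 m³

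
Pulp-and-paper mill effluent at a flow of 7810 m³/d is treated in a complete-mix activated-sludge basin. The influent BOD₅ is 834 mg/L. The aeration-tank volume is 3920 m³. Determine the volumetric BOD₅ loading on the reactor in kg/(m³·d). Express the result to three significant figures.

Volumetric loading L_v = Q·S₀ / V = 7810 × 834 g/m³ / 3920 m³ = 1662 g/(m³·d) = 1.662 kg BOD₅/(m³·d).

L_v ≈ 1.66 kg BOD₅/(m³·d)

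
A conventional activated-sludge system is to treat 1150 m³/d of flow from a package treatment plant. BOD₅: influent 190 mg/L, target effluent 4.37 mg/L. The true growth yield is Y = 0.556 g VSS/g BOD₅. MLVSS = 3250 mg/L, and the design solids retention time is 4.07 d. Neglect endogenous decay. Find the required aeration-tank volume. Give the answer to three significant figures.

Biomass mass balance (decay neglected): V·X = Y·Q·(S₀ − S)·θ_c, so V = 0.556 × 1150 × (190 − 4.37) × 4.07 / 3250 = 148.6 m³.

V ≈ 149 m³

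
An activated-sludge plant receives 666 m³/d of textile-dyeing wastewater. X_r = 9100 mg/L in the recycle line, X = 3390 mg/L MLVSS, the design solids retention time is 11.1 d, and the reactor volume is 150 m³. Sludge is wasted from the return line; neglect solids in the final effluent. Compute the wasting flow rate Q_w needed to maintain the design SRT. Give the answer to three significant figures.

Wasting from the return line (neglecting effluent solids): Q_w = V·X / (θ_c·X_r) = 150.0 × 3390 / (11.1 × 9100) = 5.034 m³/d.

Q_w ≈ 5.03 m³/d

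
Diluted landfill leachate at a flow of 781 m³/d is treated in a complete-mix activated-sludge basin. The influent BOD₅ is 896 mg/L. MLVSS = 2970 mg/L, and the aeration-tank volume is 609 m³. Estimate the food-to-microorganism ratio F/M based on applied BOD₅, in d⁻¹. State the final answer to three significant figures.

Food-to-microorganism ratio F/M = Q S₀ / (V X) = 781 × 896 / (609.0 × 2970) = 0.3869 d⁻¹.

F/M ≈ 0.387 d⁻¹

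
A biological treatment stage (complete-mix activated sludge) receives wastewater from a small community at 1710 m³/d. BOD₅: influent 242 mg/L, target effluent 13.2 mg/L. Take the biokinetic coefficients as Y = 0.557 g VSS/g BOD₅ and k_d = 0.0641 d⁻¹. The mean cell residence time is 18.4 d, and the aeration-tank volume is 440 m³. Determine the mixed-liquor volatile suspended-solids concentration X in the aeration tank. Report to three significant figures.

X = Y·Q·ΔS·θ_c / [V·(1 + k_d θ_c)] = 0.557 × 1710 × (242 − 13.2) × 18.4 / [440 × (1 + 0.0641 × 18.4)] = 4181 mg/L.

X ≈ 4180 mg/L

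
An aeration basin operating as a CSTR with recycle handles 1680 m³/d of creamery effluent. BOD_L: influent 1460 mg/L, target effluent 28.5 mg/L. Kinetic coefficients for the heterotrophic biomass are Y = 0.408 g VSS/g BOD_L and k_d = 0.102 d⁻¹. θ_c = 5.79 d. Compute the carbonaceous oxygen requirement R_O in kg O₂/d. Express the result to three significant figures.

R_O ≈ 1530 kg O₂/d

Observed yield with endogenous decay: Y_obs = Y / (1 + k_d·θ_c) = 0.408 / (1 + 0.102 × 5.79) = 0.408 / 1.591 = 0.2565 g VSS/g BOD_L.
ΔS = 1460 − 28.5 = 1432 mg/L, so the substrate removal rate is 1680 × 1432/1000 = 2405 kg BOD_L/d.
Biomass synthesised: P_X = Y_obs × 2405 = 616.9 kg VSS/d.
R_O = Q·(S₀ − S) − 1.42·P_X = 2405 − 1.42 × 616.9 = 1529 kg O₂/d.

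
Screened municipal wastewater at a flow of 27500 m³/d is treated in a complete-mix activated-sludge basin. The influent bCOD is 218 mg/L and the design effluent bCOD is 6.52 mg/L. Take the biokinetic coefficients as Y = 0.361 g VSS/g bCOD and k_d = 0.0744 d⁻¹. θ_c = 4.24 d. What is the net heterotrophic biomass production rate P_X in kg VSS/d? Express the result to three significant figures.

P_X ≈ 1600 kg VSS/d

The observed yield is Y_obs = Y/(1 + k_d·θ_c) = 0.361 / (1 + 0.0744 × 4.24) = 0.361 / 1.315 = 0.2744 g VSS per g bCOD removed.
Substrate removed = Q·(S₀ − S) = 27500 m³/d × (218 − 6.52) g/m³ = 5.82×10^6 g/d = 5816 kg/d.
P_X = Y_obs · Q(S₀ − S) = 0.2744 × 5816 = 1596 kg VSS/d.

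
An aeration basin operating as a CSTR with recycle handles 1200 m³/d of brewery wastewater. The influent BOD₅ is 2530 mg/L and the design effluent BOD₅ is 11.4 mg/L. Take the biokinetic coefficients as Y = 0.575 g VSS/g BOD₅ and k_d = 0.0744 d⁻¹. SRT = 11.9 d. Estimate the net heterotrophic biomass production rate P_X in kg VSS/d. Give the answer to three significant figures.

Y_obs = Y / (1 + k_d θ_c) = 0.575 / (1 + 0.0744 × 11.9) = 0.575 / 1.885 = 0.3050.
Mass of BOD₅ removed per day: Q(S₀ − S) = 1200 × 2519 g/m³ = 3022 kg/d.
So the net sludge growth is P_X = 0.3050 × 3022 = 921.8 kg VSS/d.

P_X ≈ 922 kg VSS/d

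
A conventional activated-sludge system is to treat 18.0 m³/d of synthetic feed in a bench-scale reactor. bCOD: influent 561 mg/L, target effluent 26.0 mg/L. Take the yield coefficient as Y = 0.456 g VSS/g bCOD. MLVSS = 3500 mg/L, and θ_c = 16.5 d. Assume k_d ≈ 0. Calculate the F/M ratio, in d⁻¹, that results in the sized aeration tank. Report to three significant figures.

F/M ≈ 0.139 d⁻¹

With k_d = 0 the design equation reduces to V = Y Q (S₀−S) θ_c / X = 0.456 × 18.0 × (561 − 26.0) × 16.5 / 3500 = 20.70 m³.
F/M = applied load / biomass = Q·S₀/(V·X) = 18.0 × 561 / (20.70 × 3500) = 0.1394 d⁻¹.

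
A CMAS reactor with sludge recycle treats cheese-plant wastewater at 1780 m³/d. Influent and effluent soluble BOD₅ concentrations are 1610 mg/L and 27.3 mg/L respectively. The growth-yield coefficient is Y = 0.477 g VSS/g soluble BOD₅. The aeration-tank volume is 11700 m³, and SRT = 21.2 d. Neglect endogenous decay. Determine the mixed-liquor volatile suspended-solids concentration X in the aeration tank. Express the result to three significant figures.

Without decay, X = Y Q (S₀−S) θ_c / V = 0.477 × 1780 × (1610 − 27.3) × 21.2 / 11700 = 2435 mg/L.

X ≈ 2430 mg/L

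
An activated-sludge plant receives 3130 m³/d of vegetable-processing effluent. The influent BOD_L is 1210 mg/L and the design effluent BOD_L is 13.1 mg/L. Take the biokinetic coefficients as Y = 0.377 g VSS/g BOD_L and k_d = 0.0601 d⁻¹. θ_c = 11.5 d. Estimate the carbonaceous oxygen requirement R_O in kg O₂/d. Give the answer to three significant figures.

R_O ≈ 2560 kg O₂/d

Correct the yield for decay: Y_obs = Y/(1 + k_d θ_c) = 0.377 / (1 + 0.0601 × 11.5) = 0.377 / 1.691 = 0.2229.
Mass of BOD_L removed per day: Q(S₀ − S) = 3130 × 1197 g/m³ = 3746 kg/d.
Biomass synthesised: P_X = Y_obs × 3746 = 835.1 kg VSS/d.
R_O = Q·ΔS − 1.42 P_X = 3746 − 1186 = 2560 kg O₂/d.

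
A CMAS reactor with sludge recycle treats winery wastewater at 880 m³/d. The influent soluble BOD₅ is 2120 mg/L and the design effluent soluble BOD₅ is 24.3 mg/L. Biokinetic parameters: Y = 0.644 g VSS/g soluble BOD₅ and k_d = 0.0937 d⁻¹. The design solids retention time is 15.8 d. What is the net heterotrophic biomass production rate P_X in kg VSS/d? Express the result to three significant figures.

Observed yield with endogenous decay: Y_obs = Y / (1 + k_d·θ_c) = 0.644 / (1 + 0.0937 × 15.8) = 0.644 / 2.480 = 0.2596 g VSS/g soluble BOD₅.
ΔS = 2120 − 24.3 = 2096 mg/L, so the substrate removal rate is 880 × 2096/1000 = 1844 kg soluble BOD₅/d.
P_X = Y_obs · Q(S₀ − S) = 0.2596 × 1844 = 478.8 kg VSS/d.

P_X ≈ 479 kg VSS/d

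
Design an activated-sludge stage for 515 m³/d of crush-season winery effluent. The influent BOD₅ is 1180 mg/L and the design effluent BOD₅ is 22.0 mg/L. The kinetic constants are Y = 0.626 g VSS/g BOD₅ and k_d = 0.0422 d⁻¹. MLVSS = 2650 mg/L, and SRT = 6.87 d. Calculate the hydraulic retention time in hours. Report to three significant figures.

τ ≈ 35.0 h

From the SRT design equation V = Y Q (S₀−S) θ_c / [X (1 + k_d θ_c)] = 0.626 × 515 × (1180 − 22.0) × 6.87 / [2650 × (1 + 0.0422 × 6.87)] = 2.56×10^6 / 3418 = 750.3 m³.
Hydraulic retention time τ = V/Q = 750.3 / 515 = 1.457 d = 34.97 h.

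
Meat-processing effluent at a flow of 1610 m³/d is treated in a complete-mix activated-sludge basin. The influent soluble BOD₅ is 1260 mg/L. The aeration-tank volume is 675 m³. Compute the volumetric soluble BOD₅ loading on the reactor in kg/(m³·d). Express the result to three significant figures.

Volumetric loading L_v = Q·S₀ / V = 1610 × 1260 g/m³ / 675.0 m³ = 3005 g/(m³·d) = 3.005 kg soluble BOD₅/(m³·d).

L_v ≈ 3.01 kg soluble BOD₅/(m³·d)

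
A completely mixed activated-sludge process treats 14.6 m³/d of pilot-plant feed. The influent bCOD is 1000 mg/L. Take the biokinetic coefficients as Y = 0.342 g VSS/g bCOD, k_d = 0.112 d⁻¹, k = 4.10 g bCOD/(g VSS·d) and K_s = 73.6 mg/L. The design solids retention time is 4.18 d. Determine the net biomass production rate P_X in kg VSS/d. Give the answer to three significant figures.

From the Monod/SRT balance for a CMAS, S = K_s·(1+k_d θ_c)/[θ_c·(Y k − k_d) − 1] = 73.6 × (1 + 0.112 × 4.18) / [4.18 × (0.342 × 4.10 − 0.112) − 1] = 108.1 / 4.393 = 24.60 mg/L.
Y_obs = Y / (1 + k_d θ_c) = 0.342 / (1 + 0.112 × 4.18) = 0.342 / 1.468 = 0.2329.
Q·(S₀ − S) = 14.6 × (1000 − 24.6) × 10⁻³ = 14.24 kg/d removed.
Biomass produced: P_X = Y_obs·Q·ΔS = 0.2329 × 14.24 ≈ 3.317 kg VSS/d.

P_X ≈ 3.32 kg VSS/d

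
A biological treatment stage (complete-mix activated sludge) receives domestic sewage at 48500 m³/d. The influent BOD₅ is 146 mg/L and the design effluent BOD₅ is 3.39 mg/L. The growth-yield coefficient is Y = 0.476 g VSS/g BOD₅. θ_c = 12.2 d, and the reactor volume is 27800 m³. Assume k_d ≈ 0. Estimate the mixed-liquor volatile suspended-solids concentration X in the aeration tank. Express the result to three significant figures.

Without decay, X = Y Q (S₀−S) θ_c / V = 0.476 × 48500 × (146 − 3.39) × 12.2 / 27800 = 1445 mg/L.

X ≈ 1440 mg/L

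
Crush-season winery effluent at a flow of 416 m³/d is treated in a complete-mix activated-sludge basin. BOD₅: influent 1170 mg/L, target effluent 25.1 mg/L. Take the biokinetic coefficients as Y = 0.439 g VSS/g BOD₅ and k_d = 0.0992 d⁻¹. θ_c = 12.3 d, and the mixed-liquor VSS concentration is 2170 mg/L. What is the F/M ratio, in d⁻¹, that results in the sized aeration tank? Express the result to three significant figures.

Rearranging the biomass balance for a CMAS with decay, V = Y·Q·ΔS·θ_c / [X·(1+k_d θ_c)] = 0.439 × 416 × (1170 − 25.1) × 12.3 / [2170 × (1 + 0.0992 × 12.3)] = 2.57×10^6 / 4818 = 533.8 m³.
F/M = applied load / biomass = Q·S₀/(V·X) = 416 × 1170 / (533.8 × 2170) = 0.4202 d⁻¹.

F/M ≈ 0.420 d⁻¹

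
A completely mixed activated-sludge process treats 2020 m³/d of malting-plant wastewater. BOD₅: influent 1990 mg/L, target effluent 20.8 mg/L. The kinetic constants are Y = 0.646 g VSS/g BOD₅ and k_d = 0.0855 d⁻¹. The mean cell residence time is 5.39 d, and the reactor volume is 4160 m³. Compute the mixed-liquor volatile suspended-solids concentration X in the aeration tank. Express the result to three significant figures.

X = Y·Q·ΔS·θ_c / [V·(1 + k_d θ_c)] = 0.646 × 2020 × (1990 − 20.8) × 5.39 / [4160 × (1 + 0.0855 × 5.39)] = 2279 mg/L.

X ≈ 2280 mg/L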